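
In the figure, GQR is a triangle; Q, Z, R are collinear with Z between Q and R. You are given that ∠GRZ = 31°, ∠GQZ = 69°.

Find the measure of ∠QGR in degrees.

∠QGR = 80°

1. ∠GRQ = 31°  [Z on ray RQ]
2. ∠GQR = 69°  [Z on ray QR]
3. ∠QGR = 80°  [△GQR]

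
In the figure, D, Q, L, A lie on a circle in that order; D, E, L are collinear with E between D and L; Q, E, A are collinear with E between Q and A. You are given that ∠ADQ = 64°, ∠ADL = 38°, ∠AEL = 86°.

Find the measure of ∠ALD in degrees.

1. ∠ALQ = 116°  [cyclic DQLA, opposite ∠D+∠L]
2. ∠AQL = 38°  [same arc LA]
3. ∠LAQ = 26°  [△QLA]
4. ∠ALD = 68°  [△LEA]

∠ALD = 68°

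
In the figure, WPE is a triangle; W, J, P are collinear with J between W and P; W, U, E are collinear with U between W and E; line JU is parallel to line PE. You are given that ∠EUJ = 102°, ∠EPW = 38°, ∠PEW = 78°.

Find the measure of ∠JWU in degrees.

∠JWU = 64°

1. ∠JUW = 78°  [linear pair at U on WE]
2. ∠UJW = 38°  [JU∥PE, corresponding at J]
3. ∠JWU = 64°  [△WJU]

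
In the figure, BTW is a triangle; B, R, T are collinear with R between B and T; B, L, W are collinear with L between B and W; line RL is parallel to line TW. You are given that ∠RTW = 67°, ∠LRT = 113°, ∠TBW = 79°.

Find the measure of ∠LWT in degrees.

1. ∠BTW = 67°  [R on ray TB]
2. ∠BWT = 34°  [△BTW]
3. ∠LWT = 34°  [L on ray WB]

∠LWT = 34°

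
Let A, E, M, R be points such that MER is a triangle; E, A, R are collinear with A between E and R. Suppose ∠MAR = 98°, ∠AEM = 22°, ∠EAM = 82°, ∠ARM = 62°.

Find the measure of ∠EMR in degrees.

∠EMR = 96°

1. ∠MER = 22°  [A on ray ER]
2. ∠ERM = 62°  [A on ray RE]
3. ∠EMR = 96°  [△MER]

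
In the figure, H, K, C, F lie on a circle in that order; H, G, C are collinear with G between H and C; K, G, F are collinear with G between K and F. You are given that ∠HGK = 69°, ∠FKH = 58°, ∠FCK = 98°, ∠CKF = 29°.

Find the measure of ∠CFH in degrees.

1. ∠FCH = 58°  [same arc HF]
2. ∠CHF = 29°  [same arc CF]
3. ∠CFH = 93°  [△HCF]

∠CFH = 93°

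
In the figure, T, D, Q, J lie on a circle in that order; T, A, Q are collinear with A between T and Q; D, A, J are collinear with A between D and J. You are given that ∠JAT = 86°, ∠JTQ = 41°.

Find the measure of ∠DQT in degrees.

∠DQT = 53°

1. ∠DAQ = 86°  [vertical angles at A]
2. ∠JDQ = 41°  [same arc QJ]
3. ∠DQT = 53°  [△DAQ]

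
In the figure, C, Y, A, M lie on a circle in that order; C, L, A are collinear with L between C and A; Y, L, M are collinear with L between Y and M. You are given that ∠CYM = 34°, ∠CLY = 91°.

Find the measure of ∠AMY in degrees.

∠AMY = 55°

1. ∠CAM = 34°  [same arc CM]
2. ∠ALM = 91°  [vertical angles at L]
3. ∠AMY = 55°  [△ALM]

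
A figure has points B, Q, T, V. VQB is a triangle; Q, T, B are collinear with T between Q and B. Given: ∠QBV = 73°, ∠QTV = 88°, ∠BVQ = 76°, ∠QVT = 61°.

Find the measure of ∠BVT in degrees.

1. ∠TBV = 73°  [T on ray BQ]
2. ∠BTV = 92°  [linear pair at T on QB]
3. ∠BVT = 15°  [△VTB]

∠BVT = 15°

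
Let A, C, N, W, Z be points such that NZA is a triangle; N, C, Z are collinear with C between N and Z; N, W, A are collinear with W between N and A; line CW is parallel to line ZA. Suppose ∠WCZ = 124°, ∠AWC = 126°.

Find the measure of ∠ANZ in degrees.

∠ANZ = 70°

1. ∠NCW = 56°  [linear pair at C on NZ]
2. ∠CWN = 54°  [linear pair at W on NA]
3. ∠CNW = 70°  [△NCW]
4. ∠ANZ = 70°  [C on NZ, W on NA]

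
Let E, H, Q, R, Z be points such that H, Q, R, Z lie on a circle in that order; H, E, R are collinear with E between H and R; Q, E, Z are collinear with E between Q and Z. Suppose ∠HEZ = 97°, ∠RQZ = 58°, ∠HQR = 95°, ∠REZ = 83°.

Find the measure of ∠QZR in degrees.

∠QZR = 60°

1. ∠QER = 97°  [vertical angles at E]
2. ∠HRQ = 25°  [△QER]
3. ∠QHR = 60°  [△HQR]
4. ∠QZR = 60°  [same arc QR]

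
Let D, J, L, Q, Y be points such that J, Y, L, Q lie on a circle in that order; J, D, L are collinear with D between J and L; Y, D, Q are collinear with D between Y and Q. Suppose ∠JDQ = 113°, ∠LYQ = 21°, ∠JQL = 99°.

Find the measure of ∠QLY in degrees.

∠QLY = 106°

1. ∠LDQ = 67°  [linear pair at D on JL]
2. ∠LJQ = 21°  [same arc LQ]
3. ∠JLQ = 60°  [△JLQ]
4. ∠LQY = 53°  [△LDQ]
5. ∠QLY = 106°  [△YLQ]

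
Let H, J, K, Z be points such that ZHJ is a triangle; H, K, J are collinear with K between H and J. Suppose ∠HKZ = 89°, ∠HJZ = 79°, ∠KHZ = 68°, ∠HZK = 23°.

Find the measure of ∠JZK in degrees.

∠JZK = 10°

1. ∠JKZ = 91°  [linear pair at K on HJ]
2. ∠KJZ = 79°  [K on ray JH]
3. ∠JZK = 10°  [△ZKJ]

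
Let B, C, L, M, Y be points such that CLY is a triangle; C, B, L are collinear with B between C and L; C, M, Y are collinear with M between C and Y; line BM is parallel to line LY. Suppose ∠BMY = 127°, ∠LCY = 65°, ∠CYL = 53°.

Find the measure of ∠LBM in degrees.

1. ∠BMC = 53°  [linear pair at M on CY]
2. ∠BCM = 65°  [B on CL, M on CY]
3. ∠CBM = 62°  [△CBM]
4. ∠LBM = 118°  [linear pair at B on CL]

∠LBM = 118°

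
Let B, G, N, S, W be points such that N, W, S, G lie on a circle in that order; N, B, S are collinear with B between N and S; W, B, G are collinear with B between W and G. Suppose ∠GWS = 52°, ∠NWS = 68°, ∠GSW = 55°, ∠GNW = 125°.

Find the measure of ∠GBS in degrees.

∠GBS = 91°

1. ∠GNS = 52°  [same arc SG]
2. ∠SGW = 73°  [△WSG]
3. ∠NGS = 112°  [cyclic NWSG, opposite ∠W+∠G]
4. ∠GSN = 16°  [△NSG]
5. ∠GBS = 91°  [△SBG]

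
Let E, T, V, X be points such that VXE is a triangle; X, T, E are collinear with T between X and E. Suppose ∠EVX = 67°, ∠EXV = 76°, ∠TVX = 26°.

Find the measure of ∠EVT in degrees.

∠EVT = 41°

1. ∠VEX = 37°  [△VXE]
2. ∠TXV = 76°  [T on ray XE]
3. ∠VTX = 78°  [△VXT]
4. ∠TEV = 37°  [T on ray EX]
5. ∠ETV = 102°  [linear pair at T on XE]
6. ∠EVT = 41°  [△VTE]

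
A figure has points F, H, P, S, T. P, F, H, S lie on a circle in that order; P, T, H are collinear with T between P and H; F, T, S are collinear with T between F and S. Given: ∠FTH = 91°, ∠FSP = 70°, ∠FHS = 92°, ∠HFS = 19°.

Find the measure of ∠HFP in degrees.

1. ∠FHP = 70°  [△FTH]
2. ∠FSH = 69°  [△FHS]
3. ∠FPH = 69°  [same arc FH]
4. ∠HFP = 41°  [△PFH]

∠HFP = 41°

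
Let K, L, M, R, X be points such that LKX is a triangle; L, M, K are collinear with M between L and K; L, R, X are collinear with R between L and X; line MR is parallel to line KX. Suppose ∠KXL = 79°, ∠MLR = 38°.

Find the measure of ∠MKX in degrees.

1. ∠LRM = 79°  [MR∥KX, corresponding at R]
2. ∠LMR = 63°  [△LMR]
3. ∠KMR = 117°  [linear pair at M on LK]
4. ∠MKX = 63°  [MR∥KX, co-interior at K–M]

∠MKX = 63°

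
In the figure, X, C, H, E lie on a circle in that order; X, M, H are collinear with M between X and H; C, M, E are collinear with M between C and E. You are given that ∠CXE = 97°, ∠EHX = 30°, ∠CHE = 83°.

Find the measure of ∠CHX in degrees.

∠CHX = 53°

1. ∠ECX = 30°  [same arc XE]
2. ∠CEX = 53°  [△XCE]
3. ∠CHX = 53°  [same arc XC]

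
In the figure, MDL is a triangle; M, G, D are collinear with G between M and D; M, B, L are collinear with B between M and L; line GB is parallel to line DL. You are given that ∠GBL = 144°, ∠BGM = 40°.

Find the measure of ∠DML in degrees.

1. ∠GBM = 36°  [linear pair at B on ML]
2. ∠BMG = 104°  [△MGB]
3. ∠DML = 104°  [G on MD, B on ML]

∠DML = 104°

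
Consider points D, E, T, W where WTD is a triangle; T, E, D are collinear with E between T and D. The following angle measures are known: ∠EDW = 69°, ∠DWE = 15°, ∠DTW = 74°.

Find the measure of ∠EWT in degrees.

∠EWT = 22°

1. ∠DEW = 96°  [△WED]
2. ∠ETW = 74°  [E on ray TD]
3. ∠TEW = 84°  [linear pair at E on TD]
4. ∠EWT = 22°  [△WTE]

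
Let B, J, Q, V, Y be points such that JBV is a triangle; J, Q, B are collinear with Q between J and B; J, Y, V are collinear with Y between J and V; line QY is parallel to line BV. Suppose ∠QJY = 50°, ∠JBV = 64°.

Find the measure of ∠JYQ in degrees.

1. ∠BJV = 50°  [Q on JB, Y on JV]
2. ∠BVJ = 66°  [△JBV]
3. ∠JYQ = 66°  [QY∥BV, corresponding at Y]

∠JYQ = 66°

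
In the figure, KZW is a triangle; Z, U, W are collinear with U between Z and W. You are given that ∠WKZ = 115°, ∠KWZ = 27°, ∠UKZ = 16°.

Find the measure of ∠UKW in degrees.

∠UKW = 99°

1. ∠KZW = 38°  [△KZW]
2. ∠KWU = 27°  [U on ray WZ]
3. ∠KZU = 38°  [U on ray ZW]
4. ∠KUZ = 126°  [△KZU]
5. ∠KUW = 54°  [linear pair at U on ZW]
6. ∠UKW = 99°  [△KUW]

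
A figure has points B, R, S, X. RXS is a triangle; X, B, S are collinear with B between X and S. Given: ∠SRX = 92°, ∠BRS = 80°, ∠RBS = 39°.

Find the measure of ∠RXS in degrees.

1. ∠BSR = 61°  [△RBS]
2. ∠RSX = 61°  [B on ray SX]
3. ∠RXS = 27°  [△RXS]

∠RXS = 27°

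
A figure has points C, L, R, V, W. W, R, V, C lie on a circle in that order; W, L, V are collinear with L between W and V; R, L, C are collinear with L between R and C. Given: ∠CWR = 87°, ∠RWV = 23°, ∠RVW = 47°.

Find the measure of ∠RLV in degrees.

1. ∠CVR = 93°  [cyclic WRVC, opposite ∠W+∠V]
2. ∠RCV = 23°  [same arc RV]
3. ∠CRV = 64°  [△RVC]
4. ∠RLV = 69°  [△RLV]

∠RLV = 69°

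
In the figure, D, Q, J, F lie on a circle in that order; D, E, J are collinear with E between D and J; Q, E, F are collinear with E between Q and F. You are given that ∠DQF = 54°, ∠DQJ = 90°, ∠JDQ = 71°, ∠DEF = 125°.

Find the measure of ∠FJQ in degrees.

∠FJQ = 73°

1. ∠DJQ = 19°  [△DQJ]
2. ∠JFQ = 71°  [same arc QJ]
3. ∠JEQ = 125°  [vertical angles at E]
4. ∠FQJ = 36°  [△QEJ]
5. ∠FJQ = 73°  [△QJF]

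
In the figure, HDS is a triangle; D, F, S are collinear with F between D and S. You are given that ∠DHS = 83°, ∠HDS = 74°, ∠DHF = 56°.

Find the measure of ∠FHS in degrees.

1. ∠DSH = 23°  [△HDS]
2. ∠FDH = 74°  [F on ray DS]
3. ∠DFH = 50°  [△HDF]
4. ∠FSH = 23°  [F on ray SD]
5. ∠HFS = 130°  [linear pair at F on DS]
6. ∠FHS = 27°  [△HFS]

∠FHS = 27°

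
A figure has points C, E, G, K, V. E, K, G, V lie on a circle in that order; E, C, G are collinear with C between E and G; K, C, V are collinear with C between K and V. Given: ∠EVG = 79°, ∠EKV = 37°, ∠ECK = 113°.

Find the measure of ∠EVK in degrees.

∠EVK = 49°

1. ∠EKG = 101°  [cyclic EKGV, opposite ∠K+∠V]
2. ∠GEK = 30°  [△ECK]
3. ∠EGK = 49°  [△EKG]
4. ∠EVK = 49°  [same arc EK]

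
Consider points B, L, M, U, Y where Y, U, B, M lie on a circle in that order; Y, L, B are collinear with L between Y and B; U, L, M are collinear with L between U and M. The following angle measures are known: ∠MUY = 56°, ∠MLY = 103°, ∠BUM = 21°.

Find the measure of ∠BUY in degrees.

∠BUY = 77°

1. ∠MBY = 56°  [same arc YM]
2. ∠BYM = 21°  [same arc BM]
3. ∠BMY = 103°  [△YBM]
4. ∠BUY = 77°  [cyclic YUBM, opposite ∠U+∠M]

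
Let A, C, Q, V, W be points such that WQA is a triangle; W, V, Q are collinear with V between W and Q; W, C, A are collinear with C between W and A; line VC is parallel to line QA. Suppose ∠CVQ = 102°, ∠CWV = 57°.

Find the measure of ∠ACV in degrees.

1. ∠CVW = 78°  [linear pair at V on WQ]
2. ∠VCW = 45°  [△WVC]
3. ∠ACV = 135°  [linear pair at C on WA]

∠ACV = 135°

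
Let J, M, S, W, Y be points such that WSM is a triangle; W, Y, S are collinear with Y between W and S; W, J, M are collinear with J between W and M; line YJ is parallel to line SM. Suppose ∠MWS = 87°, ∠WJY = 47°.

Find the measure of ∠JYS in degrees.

∠JYS = 134°

1. ∠JWY = 87°  [Y on WS, J on WM]
2. ∠JYW = 46°  [△WYJ]
3. ∠JYS = 134°  [linear pair at Y on WS]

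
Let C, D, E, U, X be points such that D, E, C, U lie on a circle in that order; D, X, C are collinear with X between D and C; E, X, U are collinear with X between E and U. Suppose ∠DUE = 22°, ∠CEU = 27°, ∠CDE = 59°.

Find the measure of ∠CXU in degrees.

1. ∠CDU = 27°  [same arc CU]
2. ∠DXU = 131°  [△DXU]
3. ∠CXU = 49°  [linear pair at X on DC]

∠CXU = 49°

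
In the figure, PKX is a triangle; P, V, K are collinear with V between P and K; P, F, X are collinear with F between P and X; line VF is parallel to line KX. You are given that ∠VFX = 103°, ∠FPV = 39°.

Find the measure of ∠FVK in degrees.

∠FVK = 116°

1. ∠PFV = 77°  [linear pair at F on PX]
2. ∠FVP = 64°  [△PVF]
3. ∠FVK = 116°  [linear pair at V on PK]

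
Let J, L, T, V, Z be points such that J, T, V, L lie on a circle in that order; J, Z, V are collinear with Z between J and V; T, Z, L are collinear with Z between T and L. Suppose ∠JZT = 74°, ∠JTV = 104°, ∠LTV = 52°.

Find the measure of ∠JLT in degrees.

1. ∠LZV = 74°  [vertical angles at Z]
2. ∠LJV = 52°  [same arc VL]
3. ∠JZL = 106°  [linear pair at Z on JV]
4. ∠JLT = 22°  [△JZL]

∠JLT = 22°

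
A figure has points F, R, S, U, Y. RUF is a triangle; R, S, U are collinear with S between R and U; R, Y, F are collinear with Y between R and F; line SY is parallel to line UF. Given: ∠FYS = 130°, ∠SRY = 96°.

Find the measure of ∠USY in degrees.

1. ∠RYS = 50°  [linear pair at Y on RF]
2. ∠RSY = 34°  [△RSY]
3. ∠USY = 146°  [linear pair at S on RU]

∠USY = 146°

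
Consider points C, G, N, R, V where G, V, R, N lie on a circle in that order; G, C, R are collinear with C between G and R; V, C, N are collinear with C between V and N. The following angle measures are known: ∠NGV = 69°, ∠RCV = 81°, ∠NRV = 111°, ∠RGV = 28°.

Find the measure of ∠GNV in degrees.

∠GNV = 58°

1. ∠GCV = 99°  [linear pair at C on GR]
2. ∠GVN = 53°  [△GCV]
3. ∠GNV = 58°  [△GVN]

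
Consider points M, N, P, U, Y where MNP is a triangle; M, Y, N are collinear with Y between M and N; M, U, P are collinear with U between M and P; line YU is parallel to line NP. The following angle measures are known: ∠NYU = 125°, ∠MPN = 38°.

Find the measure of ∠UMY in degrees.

∠UMY = 87°

1. ∠MYU = 55°  [linear pair at Y on MN]
2. ∠MUY = 38°  [YU∥NP, corresponding at U]
3. ∠UMY = 87°  [△MYU]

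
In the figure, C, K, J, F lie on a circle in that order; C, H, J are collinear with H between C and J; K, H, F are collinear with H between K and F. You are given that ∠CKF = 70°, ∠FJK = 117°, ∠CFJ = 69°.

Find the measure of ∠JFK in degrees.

1. ∠CJF = 70°  [same arc CF]
2. ∠FCJ = 41°  [△CJF]
3. ∠FKJ = 41°  [same arc JF]
4. ∠JFK = 22°  [△KJF]

∠JFK = 22°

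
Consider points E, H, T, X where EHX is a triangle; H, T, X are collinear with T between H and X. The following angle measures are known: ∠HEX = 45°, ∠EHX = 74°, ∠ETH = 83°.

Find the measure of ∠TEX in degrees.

∠TEX = 22°

1. ∠EXH = 61°  [△EHX]
2. ∠ETX = 97°  [linear pair at T on HX]
3. ∠EXT = 61°  [T on ray XH]
4. ∠TEX = 22°  [△ETX]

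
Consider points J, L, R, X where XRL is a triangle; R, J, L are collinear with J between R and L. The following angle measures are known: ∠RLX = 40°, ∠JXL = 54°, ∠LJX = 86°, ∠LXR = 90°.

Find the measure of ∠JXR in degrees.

1. ∠LRX = 50°  [△XRL]
2. ∠RJX = 94°  [linear pair at J on RL]
3. ∠JRX = 50°  [J on ray RL]
4. ∠JXR = 36°  [△XRJ]

∠JXR = 36°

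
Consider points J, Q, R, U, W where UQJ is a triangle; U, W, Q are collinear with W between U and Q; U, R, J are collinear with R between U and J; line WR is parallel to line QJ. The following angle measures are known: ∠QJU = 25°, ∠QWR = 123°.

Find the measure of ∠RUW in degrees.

1. ∠URW = 25°  [WR∥QJ, corresponding at R]
2. ∠RWU = 57°  [linear pair at W on UQ]
3. ∠RUW = 98°  [△UWR]

∠RUW = 98°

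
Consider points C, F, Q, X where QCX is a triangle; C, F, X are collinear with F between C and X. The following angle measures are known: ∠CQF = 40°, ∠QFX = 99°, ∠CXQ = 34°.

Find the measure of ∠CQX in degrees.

∠CQX = 87°

1. ∠CFQ = 81°  [linear pair at F on CX]
2. ∠FCQ = 59°  [△QCF]
3. ∠QCX = 59°  [F on ray CX]
4. ∠CQX = 87°  [△QCX]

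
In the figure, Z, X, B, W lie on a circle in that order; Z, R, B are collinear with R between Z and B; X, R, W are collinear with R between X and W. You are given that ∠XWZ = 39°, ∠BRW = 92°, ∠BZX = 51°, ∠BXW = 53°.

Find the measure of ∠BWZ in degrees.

1. ∠XBZ = 39°  [same arc ZX]
2. ∠BXZ = 90°  [△ZXB]
3. ∠BWZ = 90°  [cyclic ZXBW, opposite ∠X+∠W]

∠BWZ = 90°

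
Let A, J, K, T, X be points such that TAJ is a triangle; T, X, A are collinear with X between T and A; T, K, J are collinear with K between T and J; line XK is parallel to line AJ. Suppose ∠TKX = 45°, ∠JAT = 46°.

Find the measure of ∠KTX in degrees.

∠KTX = 89°

1. ∠AJT = 45°  [XK∥AJ, corresponding at K]
2. ∠ATJ = 89°  [△TAJ]
3. ∠KTX = 89°  [X on TA, K on TJ]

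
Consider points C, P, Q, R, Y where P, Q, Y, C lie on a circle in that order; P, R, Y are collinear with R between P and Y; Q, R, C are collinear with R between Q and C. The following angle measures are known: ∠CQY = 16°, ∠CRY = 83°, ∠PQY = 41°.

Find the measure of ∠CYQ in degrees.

1. ∠CPY = 16°  [same arc YC]
2. ∠PCY = 139°  [cyclic PQYC, opposite ∠Q+∠C]
3. ∠CYP = 25°  [△PYC]
4. ∠QCY = 72°  [△YRC]
5. ∠CYQ = 92°  [△QYC]

∠CYQ = 92°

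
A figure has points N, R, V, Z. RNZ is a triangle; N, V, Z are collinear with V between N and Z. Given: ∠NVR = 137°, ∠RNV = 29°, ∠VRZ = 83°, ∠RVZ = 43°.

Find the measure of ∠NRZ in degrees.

1. ∠RNZ = 29°  [V on ray NZ]
2. ∠RZV = 54°  [△RVZ]
3. ∠NZR = 54°  [V on ray ZN]
4. ∠NRZ = 97°  [△RNZ]

∠NRZ = 97°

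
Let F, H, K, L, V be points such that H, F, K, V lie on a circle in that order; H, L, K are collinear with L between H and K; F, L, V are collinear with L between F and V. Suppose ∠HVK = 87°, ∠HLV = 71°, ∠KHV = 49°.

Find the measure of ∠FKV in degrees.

1. ∠HKV = 44°  [△HKV]
2. ∠KLV = 109°  [linear pair at L on HK]
3. ∠KFV = 49°  [same arc KV]
4. ∠FVK = 27°  [△KLV]
5. ∠FKV = 104°  [△FKV]

∠FKV = 104°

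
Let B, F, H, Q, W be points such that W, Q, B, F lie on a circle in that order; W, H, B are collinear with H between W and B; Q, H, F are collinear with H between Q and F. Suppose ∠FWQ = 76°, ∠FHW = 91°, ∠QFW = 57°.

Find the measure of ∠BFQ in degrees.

∠BFQ = 44°

1. ∠FQW = 47°  [△WQF]
2. ∠BHF = 89°  [linear pair at H on WB]
3. ∠FBW = 47°  [same arc WF]
4. ∠BFQ = 44°  [△BHF]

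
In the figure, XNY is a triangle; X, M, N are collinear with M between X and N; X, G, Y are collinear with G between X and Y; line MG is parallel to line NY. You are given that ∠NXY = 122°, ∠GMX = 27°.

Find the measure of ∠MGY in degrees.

∠MGY = 149°

1. ∠GXM = 122°  [M on XN, G on XY]
2. ∠MGX = 31°  [△XMG]
3. ∠MGY = 149°  [linear pair at G on XY]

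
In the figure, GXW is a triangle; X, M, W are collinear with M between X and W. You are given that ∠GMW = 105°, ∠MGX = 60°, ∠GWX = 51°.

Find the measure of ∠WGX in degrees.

∠WGX = 84°

1. ∠GMX = 75°  [linear pair at M on XW]
2. ∠GXM = 45°  [△GXM]
3. ∠GXW = 45°  [M on ray XW]
4. ∠WGX = 84°  [△GXW]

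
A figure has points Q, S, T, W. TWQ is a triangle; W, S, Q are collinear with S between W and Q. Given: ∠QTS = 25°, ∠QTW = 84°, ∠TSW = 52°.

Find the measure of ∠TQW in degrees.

∠TQW = 27°

1. ∠QST = 128°  [linear pair at S on WQ]
2. ∠SQT = 27°  [△TSQ]
3. ∠TQW = 27°  [S on ray QW]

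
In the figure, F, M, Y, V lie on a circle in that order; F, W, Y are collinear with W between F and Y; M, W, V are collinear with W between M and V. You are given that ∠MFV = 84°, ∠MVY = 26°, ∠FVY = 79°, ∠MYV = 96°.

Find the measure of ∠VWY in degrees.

1. ∠VMY = 58°  [△MYV]
2. ∠VFY = 58°  [same arc YV]
3. ∠FYV = 43°  [△FYV]
4. ∠VWY = 111°  [△YWV]

∠VWY = 111°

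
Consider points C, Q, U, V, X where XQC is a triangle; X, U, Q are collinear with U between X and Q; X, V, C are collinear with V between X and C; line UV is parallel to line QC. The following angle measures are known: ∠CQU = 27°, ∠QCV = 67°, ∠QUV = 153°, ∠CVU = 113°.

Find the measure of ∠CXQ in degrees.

1. ∠CQX = 27°  [U on ray QX]
2. ∠QCX = 67°  [V on ray CX]
3. ∠CXQ = 86°  [△XQC]

∠CXQ = 86°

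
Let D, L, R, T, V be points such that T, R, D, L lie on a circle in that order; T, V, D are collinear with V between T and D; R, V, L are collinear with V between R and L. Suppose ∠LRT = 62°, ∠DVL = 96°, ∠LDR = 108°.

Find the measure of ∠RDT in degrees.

∠RDT = 46°

1. ∠LDT = 62°  [same arc TL]
2. ∠RVT = 96°  [vertical angles at V]
3. ∠DLR = 22°  [△DVL]
4. ∠DRL = 50°  [△RDL]
5. ∠DVR = 84°  [linear pair at V on TD]
6. ∠RDT = 46°  [△RVD]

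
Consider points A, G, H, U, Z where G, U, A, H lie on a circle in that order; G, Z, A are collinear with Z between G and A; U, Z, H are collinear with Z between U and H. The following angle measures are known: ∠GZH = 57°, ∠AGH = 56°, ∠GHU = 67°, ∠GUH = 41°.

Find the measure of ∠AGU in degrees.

∠AGU = 16°

1. ∠AZU = 57°  [vertical angles at Z]
2. ∠GZU = 123°  [linear pair at Z on GA]
3. ∠AGU = 16°  [△GZU]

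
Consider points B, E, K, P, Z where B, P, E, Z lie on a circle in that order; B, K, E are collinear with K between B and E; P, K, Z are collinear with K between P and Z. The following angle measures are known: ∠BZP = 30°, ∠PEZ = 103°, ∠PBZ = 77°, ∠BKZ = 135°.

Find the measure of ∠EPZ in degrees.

1. ∠BEP = 30°  [same arc BP]
2. ∠EKP = 135°  [vertical angles at K]
3. ∠EPZ = 15°  [△PKE]

∠EPZ = 15°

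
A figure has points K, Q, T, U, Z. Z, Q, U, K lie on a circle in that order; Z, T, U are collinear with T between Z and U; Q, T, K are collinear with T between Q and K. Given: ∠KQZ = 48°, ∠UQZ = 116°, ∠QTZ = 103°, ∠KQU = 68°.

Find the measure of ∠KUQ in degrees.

1. ∠KUZ = 48°  [same arc ZK]
2. ∠KTU = 103°  [vertical angles at T]
3. ∠QKU = 29°  [△UTK]
4. ∠KUQ = 83°  [△QUK]

∠KUQ = 83°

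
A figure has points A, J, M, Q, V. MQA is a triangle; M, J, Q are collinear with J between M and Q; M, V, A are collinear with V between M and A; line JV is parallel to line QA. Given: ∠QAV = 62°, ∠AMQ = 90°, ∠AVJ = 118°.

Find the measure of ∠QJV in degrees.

1. ∠MAQ = 62°  [V on ray AM]
2. ∠AQM = 28°  [△MQA]
3. ∠MJV = 28°  [JV∥QA, corresponding at J]
4. ∠QJV = 152°  [linear pair at J on MQ]

∠QJV = 152°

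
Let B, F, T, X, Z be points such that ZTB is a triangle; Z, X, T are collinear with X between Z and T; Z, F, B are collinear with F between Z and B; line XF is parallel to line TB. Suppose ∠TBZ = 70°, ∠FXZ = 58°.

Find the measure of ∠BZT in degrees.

∠BZT = 52°

1. ∠XFZ = 70°  [XF∥TB, corresponding at F]
2. ∠FZX = 52°  [△ZXF]
3. ∠BZT = 52°  [X on ZT, F on ZB]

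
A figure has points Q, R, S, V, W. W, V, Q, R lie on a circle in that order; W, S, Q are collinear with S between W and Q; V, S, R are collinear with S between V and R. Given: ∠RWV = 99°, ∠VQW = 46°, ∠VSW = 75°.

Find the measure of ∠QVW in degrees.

∠QVW = 64°

1. ∠VRW = 46°  [same arc WV]
2. ∠RVW = 35°  [△WVR]
3. ∠QWV = 70°  [△WSV]
4. ∠QVW = 64°  [△WVQ]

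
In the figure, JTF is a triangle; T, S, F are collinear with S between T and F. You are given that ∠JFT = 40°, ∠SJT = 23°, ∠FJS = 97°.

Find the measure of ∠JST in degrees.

∠JST = 137°

1. ∠JFS = 40°  [S on ray FT]
2. ∠FSJ = 43°  [△JSF]
3. ∠JST = 137°  [linear pair at S on TF]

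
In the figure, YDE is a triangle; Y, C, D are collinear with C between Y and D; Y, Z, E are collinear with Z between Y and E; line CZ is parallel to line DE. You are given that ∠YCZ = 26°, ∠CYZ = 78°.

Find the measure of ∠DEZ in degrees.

1. ∠CZY = 76°  [△YCZ]
2. ∠CZE = 104°  [linear pair at Z on YE]
3. ∠DEZ = 76°  [CZ∥DE, co-interior at E–Z]

∠DEZ = 76°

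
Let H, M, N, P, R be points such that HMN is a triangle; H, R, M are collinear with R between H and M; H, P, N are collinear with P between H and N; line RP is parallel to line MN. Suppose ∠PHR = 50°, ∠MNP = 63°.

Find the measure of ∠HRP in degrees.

1. ∠MHN = 50°  [R on HM, P on HN]
2. ∠HNM = 63°  [P on ray NH]
3. ∠HMN = 67°  [△HMN]
4. ∠HRP = 67°  [RP∥MN, corresponding at R]

∠HRP = 67°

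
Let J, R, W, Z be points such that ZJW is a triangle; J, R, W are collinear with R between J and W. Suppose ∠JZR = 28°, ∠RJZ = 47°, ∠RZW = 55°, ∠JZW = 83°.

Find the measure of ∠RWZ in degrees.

∠RWZ = 50°

1. ∠WJZ = 47°  [R on ray JW]
2. ∠JWZ = 50°  [△ZJW]
3. ∠RWZ = 50°  [R on ray WJ]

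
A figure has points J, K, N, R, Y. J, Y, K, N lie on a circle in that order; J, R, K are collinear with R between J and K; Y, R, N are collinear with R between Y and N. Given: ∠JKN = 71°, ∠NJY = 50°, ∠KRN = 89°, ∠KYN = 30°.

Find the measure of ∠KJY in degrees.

1. ∠JYN = 71°  [same arc JN]
2. ∠JRY = 89°  [vertical angles at R]
3. ∠KJY = 20°  [△JRY]

∠KJY = 20°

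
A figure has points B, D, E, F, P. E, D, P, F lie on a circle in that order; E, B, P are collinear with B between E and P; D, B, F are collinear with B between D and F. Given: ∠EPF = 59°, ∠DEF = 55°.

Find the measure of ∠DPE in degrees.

∠DPE = 66°

1. ∠EDF = 59°  [same arc EF]
2. ∠DFE = 66°  [△EDF]
3. ∠DPE = 66°  [same arc ED]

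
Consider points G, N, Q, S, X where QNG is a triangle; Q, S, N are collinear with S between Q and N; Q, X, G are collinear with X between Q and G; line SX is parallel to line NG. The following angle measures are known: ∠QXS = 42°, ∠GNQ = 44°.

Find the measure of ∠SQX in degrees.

1. ∠NGQ = 42°  [SX∥NG, corresponding at X]
2. ∠GQN = 94°  [△QNG]
3. ∠SQX = 94°  [S on QN, X on QG]

∠SQX = 94°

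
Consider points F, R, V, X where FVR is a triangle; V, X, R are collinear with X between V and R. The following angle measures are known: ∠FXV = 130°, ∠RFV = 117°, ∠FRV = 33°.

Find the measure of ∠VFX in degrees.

1. ∠FVR = 30°  [△FVR]
2. ∠FVX = 30°  [X on ray VR]
3. ∠VFX = 20°  [△FVX]

∠VFX = 20°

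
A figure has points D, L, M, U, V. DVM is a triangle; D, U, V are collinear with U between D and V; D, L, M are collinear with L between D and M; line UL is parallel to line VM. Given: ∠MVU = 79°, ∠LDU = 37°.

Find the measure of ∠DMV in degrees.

∠DMV = 64°

1. ∠DVM = 79°  [U on ray VD]
2. ∠MDV = 37°  [U on DV, L on DM]
3. ∠DMV = 64°  [△DVM]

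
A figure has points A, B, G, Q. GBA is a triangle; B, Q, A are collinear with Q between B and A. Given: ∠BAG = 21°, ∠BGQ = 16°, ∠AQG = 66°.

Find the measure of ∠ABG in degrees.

1. ∠BQG = 114°  [linear pair at Q on BA]
2. ∠GBQ = 50°  [△GBQ]
3. ∠ABG = 50°  [Q on ray BA]

∠ABG = 50°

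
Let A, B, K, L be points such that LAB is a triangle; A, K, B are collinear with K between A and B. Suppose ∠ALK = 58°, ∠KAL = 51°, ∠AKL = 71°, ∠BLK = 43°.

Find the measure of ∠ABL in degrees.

∠ABL = 28°

1. ∠BKL = 109°  [linear pair at K on AB]
2. ∠KBL = 28°  [△LKB]
3. ∠ABL = 28°  [K on ray BA]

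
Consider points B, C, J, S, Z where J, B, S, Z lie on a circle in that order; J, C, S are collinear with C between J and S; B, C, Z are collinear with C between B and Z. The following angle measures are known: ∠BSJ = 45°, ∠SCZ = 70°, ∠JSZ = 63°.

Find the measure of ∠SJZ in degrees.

∠SJZ = 25°

1. ∠BZJ = 45°  [same arc JB]
2. ∠JCZ = 110°  [linear pair at C on JS]
3. ∠SJZ = 25°  [△JCZ]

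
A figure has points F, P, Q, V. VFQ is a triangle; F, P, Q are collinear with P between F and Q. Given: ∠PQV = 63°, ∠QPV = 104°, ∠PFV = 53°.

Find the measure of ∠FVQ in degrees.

1. ∠FQV = 63°  [P on ray QF]
2. ∠QFV = 53°  [P on ray FQ]
3. ∠FVQ = 64°  [△VFQ]

∠FVQ = 64°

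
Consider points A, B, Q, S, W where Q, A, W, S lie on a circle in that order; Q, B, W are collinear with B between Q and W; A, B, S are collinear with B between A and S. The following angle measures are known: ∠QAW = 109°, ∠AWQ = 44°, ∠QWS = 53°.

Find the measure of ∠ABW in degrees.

1. ∠AQW = 27°  [△QAW]
2. ∠QAS = 53°  [same arc QS]
3. ∠ABQ = 100°  [△QBA]
4. ∠ABW = 80°  [linear pair at B on QW]

∠ABW = 80°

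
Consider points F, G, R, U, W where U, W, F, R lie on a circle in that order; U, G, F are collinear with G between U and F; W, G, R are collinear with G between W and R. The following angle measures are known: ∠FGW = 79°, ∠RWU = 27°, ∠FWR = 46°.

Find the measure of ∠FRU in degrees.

∠FRU = 107°

1. ∠RFU = 27°  [same arc UR]
2. ∠FUR = 46°  [same arc FR]
3. ∠FRU = 107°  [△UFR]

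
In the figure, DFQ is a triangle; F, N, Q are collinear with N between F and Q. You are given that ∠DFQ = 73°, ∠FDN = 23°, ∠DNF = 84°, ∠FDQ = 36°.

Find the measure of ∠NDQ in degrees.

∠NDQ = 13°

1. ∠DQF = 71°  [△DFQ]
2. ∠DNQ = 96°  [linear pair at N on FQ]
3. ∠DQN = 71°  [N on ray QF]
4. ∠NDQ = 13°  [△DNQ]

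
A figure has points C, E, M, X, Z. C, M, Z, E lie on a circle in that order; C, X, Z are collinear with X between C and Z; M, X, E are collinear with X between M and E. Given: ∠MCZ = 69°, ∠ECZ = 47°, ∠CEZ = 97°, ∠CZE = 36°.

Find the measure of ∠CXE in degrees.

1. ∠MEZ = 69°  [same arc MZ]
2. ∠EXZ = 75°  [△ZXE]
3. ∠CXE = 105°  [linear pair at X on CZ]

∠CXE = 105°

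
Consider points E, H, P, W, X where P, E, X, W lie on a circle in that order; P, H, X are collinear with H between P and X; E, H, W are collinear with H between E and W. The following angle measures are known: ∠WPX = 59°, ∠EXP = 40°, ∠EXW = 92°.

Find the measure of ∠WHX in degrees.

1. ∠EWP = 40°  [same arc PE]
2. ∠PHW = 81°  [△PHW]
3. ∠WHX = 99°  [linear pair at H on PX]

∠WHX = 99°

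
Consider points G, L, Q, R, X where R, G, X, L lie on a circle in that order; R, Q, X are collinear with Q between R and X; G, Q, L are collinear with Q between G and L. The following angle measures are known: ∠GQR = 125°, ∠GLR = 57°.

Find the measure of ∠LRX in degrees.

1. ∠LQX = 125°  [vertical angles at Q]
2. ∠LQR = 55°  [linear pair at Q on RX]
3. ∠LRX = 68°  [△RQL]

∠LRX = 68°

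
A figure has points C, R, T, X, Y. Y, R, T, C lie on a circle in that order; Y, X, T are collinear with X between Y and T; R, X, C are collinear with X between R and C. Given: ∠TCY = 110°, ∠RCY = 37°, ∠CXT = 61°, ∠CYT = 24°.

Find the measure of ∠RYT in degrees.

1. ∠TRY = 70°  [cyclic YRTC, opposite ∠R+∠C]
2. ∠RTY = 37°  [same arc YR]
3. ∠RYT = 73°  [△YRT]

∠RYT = 73°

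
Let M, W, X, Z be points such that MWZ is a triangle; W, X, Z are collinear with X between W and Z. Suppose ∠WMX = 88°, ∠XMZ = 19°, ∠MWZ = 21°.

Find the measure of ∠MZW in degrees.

∠MZW = 52°

1. ∠MWX = 21°  [X on ray WZ]
2. ∠MXW = 71°  [△MWX]
3. ∠MXZ = 109°  [linear pair at X on WZ]
4. ∠MZX = 52°  [△MXZ]
5. ∠MZW = 52°  [X on ray ZW]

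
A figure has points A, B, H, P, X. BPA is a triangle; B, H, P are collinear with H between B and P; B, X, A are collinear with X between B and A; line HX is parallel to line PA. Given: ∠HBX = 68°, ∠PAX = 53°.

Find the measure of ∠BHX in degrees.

1. ∠ABP = 68°  [H on BP, X on BA]
2. ∠BAP = 53°  [X on ray AB]
3. ∠APB = 59°  [△BPA]
4. ∠BHX = 59°  [HX∥PA, corresponding at H]

∠BHX = 59°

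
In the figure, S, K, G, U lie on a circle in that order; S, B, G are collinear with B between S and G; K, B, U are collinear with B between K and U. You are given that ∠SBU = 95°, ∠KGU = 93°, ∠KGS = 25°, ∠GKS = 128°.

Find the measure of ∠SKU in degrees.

∠SKU = 68°

1. ∠KSU = 87°  [cyclic SKGU, opposite ∠S+∠G]
2. ∠KUS = 25°  [same arc SK]
3. ∠SKU = 68°  [△SKU]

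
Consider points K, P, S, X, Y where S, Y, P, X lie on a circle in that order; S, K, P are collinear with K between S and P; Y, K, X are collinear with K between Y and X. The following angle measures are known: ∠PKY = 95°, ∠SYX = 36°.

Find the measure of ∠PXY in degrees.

1. ∠SKX = 95°  [vertical angles at K]
2. ∠SPX = 36°  [same arc SX]
3. ∠PKX = 85°  [linear pair at K on SP]
4. ∠PXY = 59°  [△PKX]

∠PXY = 59°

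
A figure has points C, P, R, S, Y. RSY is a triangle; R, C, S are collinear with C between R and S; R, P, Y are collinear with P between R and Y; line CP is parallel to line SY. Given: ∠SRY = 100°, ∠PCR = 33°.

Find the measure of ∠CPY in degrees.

1. ∠CRP = 100°  [C on RS, P on RY]
2. ∠CPR = 47°  [△RCP]
3. ∠CPY = 133°  [linear pair at P on RY]

∠CPY = 133°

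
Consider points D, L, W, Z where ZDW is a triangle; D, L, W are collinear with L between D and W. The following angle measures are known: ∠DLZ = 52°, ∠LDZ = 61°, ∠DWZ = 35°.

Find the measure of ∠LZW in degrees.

1. ∠WLZ = 128°  [linear pair at L on DW]
2. ∠LWZ = 35°  [L on ray WD]
3. ∠LZW = 17°  [△ZLW]

∠LZW = 17°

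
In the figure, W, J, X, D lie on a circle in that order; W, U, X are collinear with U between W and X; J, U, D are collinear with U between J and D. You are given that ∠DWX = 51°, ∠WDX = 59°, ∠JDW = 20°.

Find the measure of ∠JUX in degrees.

∠JUX = 109°

1. ∠DJX = 51°  [same arc XD]
2. ∠JXW = 20°  [same arc WJ]
3. ∠JUX = 109°  [△JUX]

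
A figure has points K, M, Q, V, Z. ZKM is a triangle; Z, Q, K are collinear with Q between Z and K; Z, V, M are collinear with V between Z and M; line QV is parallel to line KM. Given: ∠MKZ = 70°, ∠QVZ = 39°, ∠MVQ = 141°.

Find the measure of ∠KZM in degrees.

1. ∠VQZ = 70°  [QV∥KM, corresponding at Q]
2. ∠QZV = 71°  [△ZQV]
3. ∠KZM = 71°  [Q on ZK, V on ZM]

∠KZM = 71°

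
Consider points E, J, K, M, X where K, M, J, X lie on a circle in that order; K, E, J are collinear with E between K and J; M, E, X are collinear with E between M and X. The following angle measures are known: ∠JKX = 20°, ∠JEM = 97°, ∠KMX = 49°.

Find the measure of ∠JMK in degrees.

1. ∠JMX = 20°  [same arc JX]
2. ∠KEM = 83°  [linear pair at E on KJ]
3. ∠KJM = 63°  [△MEJ]
4. ∠JKM = 48°  [△KEM]
5. ∠JMK = 69°  [△KMJ]

∠JMK = 69°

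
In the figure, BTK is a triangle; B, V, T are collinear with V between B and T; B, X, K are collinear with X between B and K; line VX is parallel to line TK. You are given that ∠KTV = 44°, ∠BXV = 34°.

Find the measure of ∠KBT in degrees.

1. ∠BTK = 44°  [V on ray TB]
2. ∠BKT = 34°  [VX∥TK, corresponding at X]
3. ∠KBT = 102°  [△BTK]

∠KBT = 102°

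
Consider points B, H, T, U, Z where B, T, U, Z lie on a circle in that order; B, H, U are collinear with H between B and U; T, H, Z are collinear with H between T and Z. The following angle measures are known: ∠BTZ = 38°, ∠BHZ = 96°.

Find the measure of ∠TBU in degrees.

∠TBU = 58°

1. ∠BUZ = 38°  [same arc BZ]
2. ∠UHZ = 84°  [linear pair at H on BU]
3. ∠TZU = 58°  [△UHZ]
4. ∠TBU = 58°  [same arc TU]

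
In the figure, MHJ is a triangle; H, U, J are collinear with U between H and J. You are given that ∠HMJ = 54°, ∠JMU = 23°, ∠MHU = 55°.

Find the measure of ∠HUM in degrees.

1. ∠JHM = 55°  [U on ray HJ]
2. ∠HJM = 71°  [△MHJ]
3. ∠MJU = 71°  [U on ray JH]
4. ∠JUM = 86°  [△MUJ]
5. ∠HUM = 94°  [linear pair at U on HJ]

∠HUM = 94°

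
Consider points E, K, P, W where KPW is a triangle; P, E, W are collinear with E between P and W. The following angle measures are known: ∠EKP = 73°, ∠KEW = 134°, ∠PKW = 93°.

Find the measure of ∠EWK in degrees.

∠EWK = 26°

1. ∠KEP = 46°  [linear pair at E on PW]
2. ∠EPK = 61°  [△KPE]
3. ∠KPW = 61°  [E on ray PW]
4. ∠KWP = 26°  [△KPW]
5. ∠EWK = 26°  [E on ray WP]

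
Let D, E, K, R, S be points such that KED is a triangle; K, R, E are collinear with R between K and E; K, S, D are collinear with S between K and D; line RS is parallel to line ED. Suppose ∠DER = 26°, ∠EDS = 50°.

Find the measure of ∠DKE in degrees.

∠DKE = 104°

1. ∠DEK = 26°  [R on ray EK]
2. ∠EDK = 50°  [S on ray DK]
3. ∠DKE = 104°  [△KED]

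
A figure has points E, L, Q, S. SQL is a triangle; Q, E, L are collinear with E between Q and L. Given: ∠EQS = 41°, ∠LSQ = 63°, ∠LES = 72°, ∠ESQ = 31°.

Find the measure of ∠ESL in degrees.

1. ∠LQS = 41°  [E on ray QL]
2. ∠QLS = 76°  [△SQL]
3. ∠ELS = 76°  [E on ray LQ]
4. ∠ESL = 32°  [△SEL]

∠ESL = 32°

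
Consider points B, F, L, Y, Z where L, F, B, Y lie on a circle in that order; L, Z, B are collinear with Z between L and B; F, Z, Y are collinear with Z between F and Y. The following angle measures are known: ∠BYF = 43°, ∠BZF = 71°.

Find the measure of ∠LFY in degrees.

1. ∠BLF = 43°  [same arc FB]
2. ∠FZL = 109°  [linear pair at Z on LB]
3. ∠LFY = 28°  [△LZF]

∠LFY = 28°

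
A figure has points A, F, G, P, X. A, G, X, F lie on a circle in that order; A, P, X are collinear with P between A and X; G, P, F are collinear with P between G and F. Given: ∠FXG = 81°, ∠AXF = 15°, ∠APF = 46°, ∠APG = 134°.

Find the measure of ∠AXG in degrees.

1. ∠FAG = 99°  [cyclic AGXF, opposite ∠A+∠X]
2. ∠AGF = 15°  [same arc AF]
3. ∠AFG = 66°  [△AGF]
4. ∠AXG = 66°  [same arc AG]

∠AXG = 66°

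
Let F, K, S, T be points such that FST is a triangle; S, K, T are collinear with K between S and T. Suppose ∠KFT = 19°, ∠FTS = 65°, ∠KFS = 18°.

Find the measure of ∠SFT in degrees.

∠SFT = 37°

1. ∠FTK = 65°  [K on ray TS]
2. ∠FKT = 96°  [△FKT]
3. ∠FKS = 84°  [linear pair at K on ST]
4. ∠FSK = 78°  [△FSK]
5. ∠FST = 78°  [K on ray ST]
6. ∠SFT = 37°  [△FST]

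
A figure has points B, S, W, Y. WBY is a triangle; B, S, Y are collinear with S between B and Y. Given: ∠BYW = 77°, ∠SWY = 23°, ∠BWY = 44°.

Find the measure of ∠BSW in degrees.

∠BSW = 100°

1. ∠SYW = 77°  [S on ray YB]
2. ∠WSY = 80°  [△WSY]
3. ∠BSW = 100°  [linear pair at S on BY]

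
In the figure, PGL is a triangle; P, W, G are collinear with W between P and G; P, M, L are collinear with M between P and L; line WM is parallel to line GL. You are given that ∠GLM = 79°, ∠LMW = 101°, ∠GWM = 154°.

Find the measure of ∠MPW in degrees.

∠MPW = 75°

1. ∠PMW = 79°  [linear pair at M on PL]
2. ∠MWP = 26°  [linear pair at W on PG]
3. ∠MPW = 75°  [△PWM]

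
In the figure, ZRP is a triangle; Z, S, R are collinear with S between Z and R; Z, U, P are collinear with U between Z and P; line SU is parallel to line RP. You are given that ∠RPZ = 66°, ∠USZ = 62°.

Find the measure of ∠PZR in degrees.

1. ∠SUZ = 66°  [SU∥RP, corresponding at U]
2. ∠SZU = 52°  [△ZSU]
3. ∠PZR = 52°  [S on ZR, U on ZP]

∠PZR = 52°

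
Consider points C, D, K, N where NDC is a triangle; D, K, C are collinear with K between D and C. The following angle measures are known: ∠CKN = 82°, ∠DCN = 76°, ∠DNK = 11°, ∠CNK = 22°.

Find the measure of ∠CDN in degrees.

∠CDN = 71°

1. ∠DKN = 98°  [linear pair at K on DC]
2. ∠KDN = 71°  [△NDK]
3. ∠CDN = 71°  [K on ray DC]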